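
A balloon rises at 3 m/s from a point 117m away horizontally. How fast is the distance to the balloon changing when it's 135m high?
45√394/394 ≈ 2.267 m/s

z² = 117² + y²
z = √(117² + 135²) = 9√394
dz/dt = y/z · dy/dt = 135/(9√394) · 3 = 45√394/394 ≈ 2.267 m/s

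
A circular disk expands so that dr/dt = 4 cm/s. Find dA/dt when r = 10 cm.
80π cm²/s

A = πr²
dA/dt = 2πr · dr/dt = 2π(10)(4) = 80π cm²/s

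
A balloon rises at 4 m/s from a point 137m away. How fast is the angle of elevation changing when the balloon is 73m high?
0.02274 rad/s

tan(θ) = y/137
sec²(θ) · dθ/dt = (1/137) · dy/dt
dθ/dt = cos²(θ)/137 · 4 = 137/(137² + 73²) · 4
dθ/dt = 0.02274 rad/s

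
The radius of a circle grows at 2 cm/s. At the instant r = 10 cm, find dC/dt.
4π cm/s

C = 2πr
dC/dt = 2π · dr/dt = 2π · 2 = 4π cm/s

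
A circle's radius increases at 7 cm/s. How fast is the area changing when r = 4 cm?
56π cm²/s

A = πr²
dA/dt = 2πr · dr/dt = 2π(4)(7) = 56π cm²/s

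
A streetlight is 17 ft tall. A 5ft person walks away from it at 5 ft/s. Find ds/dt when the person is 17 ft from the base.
25/12 ft/s

By similar triangles: 17/(x+s) = 5/s
Solving: s = 5x/12
ds/dt = 5/12 · dx/dt = 5/12 · 5 = 25/12 ft/s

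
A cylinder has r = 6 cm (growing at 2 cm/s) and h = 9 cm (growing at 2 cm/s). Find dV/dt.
288π cm³/s

V = πr²h
dV/dt = 2πrh·dr/dt + πr²·dh/dt
= 2π(6)(9)(2) + π(6)²(2)
= 288π cm³/s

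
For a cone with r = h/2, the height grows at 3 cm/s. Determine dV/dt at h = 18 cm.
243π cm³/s

V = (1/3)π(h/2)²h = πh³/12
dV/dt = πh²/4 · 3
At h = 18: dV/dt = 243π cm³/s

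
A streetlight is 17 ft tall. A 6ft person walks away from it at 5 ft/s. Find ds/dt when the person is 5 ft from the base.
30/11 ft/s

By similar triangles: 17/(x+s) = 6/s
Solving: s = 6x/11
ds/dt = 6/11 · dx/dt = 6/11 · 5 = 30/11 ft/s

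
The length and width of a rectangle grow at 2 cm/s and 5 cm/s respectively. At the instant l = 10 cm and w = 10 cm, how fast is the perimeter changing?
14 cm/s

P = 2(l + w)
dP/dt = 2(dl/dt + dw/dt) = 2(2 + 5) = 14 cm/s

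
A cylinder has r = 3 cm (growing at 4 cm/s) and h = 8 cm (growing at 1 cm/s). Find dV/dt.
201π cm³/s

V = πr²h
dV/dt = 2πrh·dr/dt + πr²·dh/dt
= 2π(3)(8)(4) + π(3)²(1)
= 201π cm³/s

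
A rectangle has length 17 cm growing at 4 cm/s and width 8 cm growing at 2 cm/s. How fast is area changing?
66 cm²/s

A = lw
dA/dt = w·dl/dt + l·dw/dt = 8·4 + 17·2 = 66 cm²/s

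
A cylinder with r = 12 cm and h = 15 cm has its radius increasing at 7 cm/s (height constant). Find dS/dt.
546π cm²/s

S = 2πrh + 2πr² (lateral + bases)
dS/dt = (2πh + 4πr)·dr/dt = (2π·15 + 4π·12)·7
= 546π cm²/s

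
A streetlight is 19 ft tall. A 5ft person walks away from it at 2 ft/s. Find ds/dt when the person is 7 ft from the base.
5/7 ft/s

By similar triangles: 19/(x+s) = 5/s
Solving: s = 5x/14
ds/dt = 5/14 · dx/dt = 5/14 · 2 = 5/7 ft/s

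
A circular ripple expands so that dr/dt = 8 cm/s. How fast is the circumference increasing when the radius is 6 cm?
16π cm/s

C = 2πr
dC/dt = 2π · dr/dt = 2π · 8 = 16π cm/s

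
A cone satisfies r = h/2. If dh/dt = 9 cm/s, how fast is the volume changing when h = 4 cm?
36π cm³/s

V = (1/3)π(h/2)²h = πh³/12
dV/dt = πh²/4 · 9
At h = 4: dV/dt = 36π cm³/s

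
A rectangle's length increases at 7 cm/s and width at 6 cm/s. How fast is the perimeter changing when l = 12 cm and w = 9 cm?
26 cm/s

P = 2(l + w)
dP/dt = 2(dl/dt + dw/dt) = 2(7 + 6) = 26 cm/s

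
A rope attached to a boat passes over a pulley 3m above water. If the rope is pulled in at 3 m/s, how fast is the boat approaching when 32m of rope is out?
96√1015/1015 ≈ 3.013 m/s

rope² = x² + 3²
x = √(32² - 3²) = √1015
dx/dt = (rope/x) · d(rope)/dt = (32/√1015) · (-3) = -96√1015/1015 m/s
The boat approaches at 96√1015/1015 ≈ 3.013 m/s.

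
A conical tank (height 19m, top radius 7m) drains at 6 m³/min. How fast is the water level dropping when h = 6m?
361/(294π) ≈ 0.3908 m/min

r/h = 7/19, so r = (7/19)h
V = (1/3)πr²h = (1/3)π((7/19)h)²h = (49/1083)πh³
dV/dh = (49/361)πh²
dh/dt = (dV/dt)/(dV/dh) = -6/((49/361)π·6²) = -361/(294π) m/min
The level is dropping at 361/(294π) ≈ 0.3908 m/min.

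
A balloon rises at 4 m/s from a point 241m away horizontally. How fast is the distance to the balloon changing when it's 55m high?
110√61106/30553 ≈ 0.89 m/s

z² = 241² + y²
z = √(241² + 55²) = √61106
dz/dt = y/z · dy/dt = 55/√61106 · 4 = 110√61106/30553 ≈ 0.89 m/s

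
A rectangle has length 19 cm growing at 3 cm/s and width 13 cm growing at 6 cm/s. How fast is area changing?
153 cm²/s

A = lw
dA/dt = w·dl/dt + l·dw/dt = 13·3 + 19·6 = 153 cm²/s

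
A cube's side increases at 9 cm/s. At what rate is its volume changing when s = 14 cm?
5292 cm³/s

V = s³
dV/dt = 3s² · ds/dt = 3·14²·9 = 5292 cm³/s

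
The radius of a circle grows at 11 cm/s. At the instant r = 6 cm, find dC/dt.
22π cm/s

C = 2πr
dC/dt = 2π · dr/dt = 2π · 11 = 22π cm/s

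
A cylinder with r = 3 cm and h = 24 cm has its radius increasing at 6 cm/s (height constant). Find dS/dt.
360π cm²/s

S = 2πrh + 2πr² (lateral + bases)
dS/dt = (2πh + 4πr)·dr/dt = (2π·24 + 4π·3)·6
= 360π cm²/s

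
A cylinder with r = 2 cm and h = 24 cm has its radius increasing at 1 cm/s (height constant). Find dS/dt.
56π cm²/s

S = 2πrh + 2πr² (lateral + bases)
dS/dt = (2πh + 4πr)·dr/dt = (2π·24 + 4π·2)·1
= 56π cm²/s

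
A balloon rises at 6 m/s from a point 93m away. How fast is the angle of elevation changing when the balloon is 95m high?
0.031572 rad/s

tan(θ) = y/93
sec²(θ) · dθ/dt = (1/93) · dy/dt
dθ/dt = cos²(θ)/93 · 6 = 93/(93² + 95²) · 6
dθ/dt = 0.031572 rad/s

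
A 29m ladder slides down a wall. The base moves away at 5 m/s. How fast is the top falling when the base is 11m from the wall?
11√5/12 ≈ 2.05 m/s

x² + y² = 29²
2x·dx/dt + 2y·dy/dt = 0
dy/dt = -x/y · dx/dt = -11/(12√5) · 5 = -11√5/12 m/s
The top is descending at 11√5/12 ≈ 2.05 m/s.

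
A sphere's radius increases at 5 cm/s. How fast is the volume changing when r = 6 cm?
720π cm³/s

V = (4/3)πr³
dV/dt = dV/dr · dr/dt = 4πr² · 5
At r = 6: dV/dt = 720π cm³/s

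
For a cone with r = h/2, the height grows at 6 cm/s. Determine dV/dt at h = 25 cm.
1875π/2 cm³/s

V = (1/3)π(h/2)²h = πh³/12
dV/dt = πh²/4 · 6
At h = 25: dV/dt = 1875π/2 cm³/s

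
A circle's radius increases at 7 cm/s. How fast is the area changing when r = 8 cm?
112π cm²/s

A = πr²
dA/dt = 2πr · dr/dt = 2π(8)(7) = 112π cm²/s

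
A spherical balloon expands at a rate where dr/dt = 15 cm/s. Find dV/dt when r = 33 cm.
65340π cm³/s

V = (4/3)πr³
dV/dt = dV/dr · dr/dt = 4πr² · 15
At r = 33: dV/dt = 65340π cm³/s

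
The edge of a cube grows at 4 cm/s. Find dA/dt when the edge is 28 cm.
1344 cm²/s

A = 6s²
dA/dt = 12s · ds/dt = 12·28·4 = 1344 cm²/s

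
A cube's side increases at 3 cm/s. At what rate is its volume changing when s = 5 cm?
225 cm³/s

V = s³
dV/dt = 3s² · ds/dt = 3·5²·3 = 225 cm³/s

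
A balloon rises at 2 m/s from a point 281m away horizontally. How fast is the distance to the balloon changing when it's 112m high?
224√91505/91505 ≈ 0.7405 m/s

z² = 281² + y²
z = √(281² + 112²) = √91505
dz/dt = y/z · dy/dt = 112/√91505 · 2 = 224√91505/91505 ≈ 0.7405 m/s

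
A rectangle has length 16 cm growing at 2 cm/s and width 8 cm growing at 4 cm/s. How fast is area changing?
80 cm²/s

A = lw
dA/dt = w·dl/dt + l·dw/dt = 8·2 + 16·4 = 80 cm²/s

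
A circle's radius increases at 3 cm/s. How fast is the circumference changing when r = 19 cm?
6π cm/s

C = 2πr
dC/dt = 2π · dr/dt = 2π · 3 = 6π cm/s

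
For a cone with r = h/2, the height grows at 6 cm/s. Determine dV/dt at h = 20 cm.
600π cm³/s

V = (1/3)π(h/2)²h = πh³/12
dV/dt = πh²/4 · 6
At h = 20: dV/dt = 600π cm³/s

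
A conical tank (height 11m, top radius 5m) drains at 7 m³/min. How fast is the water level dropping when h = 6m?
847/(900π) ≈ 0.2996 m/min

r/h = 5/11, so r = (5/11)h
V = (1/3)πr²h = (1/3)π((5/11)h)²h = (25/363)πh³
dV/dh = (25/121)πh²
dh/dt = (dV/dt)/(dV/dh) = -7/((25/121)π·6²) = -847/(900π) m/min
The level is dropping at 847/(900π) ≈ 0.2996 m/min.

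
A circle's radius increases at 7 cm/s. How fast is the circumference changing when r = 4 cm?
14π cm/s

C = 2πr
dC/dt = 2π · dr/dt = 2π · 7 = 14π cm/s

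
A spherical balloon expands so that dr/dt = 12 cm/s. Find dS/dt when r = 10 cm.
960π cm²/s

S = 4πr²
dS/dt = dS/dr · dr/dt = 8πr · 12
At r = 10: dS/dt = 960π cm²/s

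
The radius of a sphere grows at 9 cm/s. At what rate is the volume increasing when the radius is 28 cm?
28224π cm³/s

V = (4/3)πr³
dV/dt = dV/dr · dr/dt = 4πr² · 9
At r = 28: dV/dt = 28224π cm³/s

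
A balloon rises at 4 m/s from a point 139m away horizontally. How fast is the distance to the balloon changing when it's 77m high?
154√1010/2525 ≈ 1.938 m/s

z² = 139² + y²
z = √(139² + 77²) = 5√1010
dz/dt = y/z · dy/dt = 77/(5√1010) · 4 = 154√1010/2525 ≈ 1.938 m/s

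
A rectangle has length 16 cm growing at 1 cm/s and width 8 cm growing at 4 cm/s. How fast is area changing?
72 cm²/s

A = lw
dA/dt = w·dl/dt + l·dw/dt = 8·1 + 16·4 = 72 cm²/s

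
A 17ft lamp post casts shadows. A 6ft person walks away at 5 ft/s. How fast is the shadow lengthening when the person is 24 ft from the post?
30/11 ft/s

By similar triangles: 17/(x+s) = 6/s
Solving: s = 6x/11
ds/dt = 6/11 · dx/dt = 6/11 · 5 = 30/11 ft/s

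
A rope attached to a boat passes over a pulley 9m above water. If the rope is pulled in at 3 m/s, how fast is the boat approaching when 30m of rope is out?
30√91/91 ≈ 3.145 m/s

rope² = x² + 9²
x = √(30² - 9²) = 3√91
dx/dt = (rope/x) · d(rope)/dt = (30/(3√91)) · (-3) = -30√91/91 m/s
The boat approaches at 30√91/91 ≈ 3.145 m/s.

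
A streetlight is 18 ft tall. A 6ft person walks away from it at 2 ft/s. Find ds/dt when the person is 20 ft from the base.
1 ft/s

By similar triangles: 18/(x+s) = 6/s
Solving: s = 6x/12
ds/dt = 6/12 · dx/dt = 1/2 · 2 = 1 ft/s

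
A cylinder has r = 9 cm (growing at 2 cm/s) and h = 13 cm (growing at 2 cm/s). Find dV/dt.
630π cm³/s

V = πr²h
dV/dt = 2πrh·dr/dt + πr²·dh/dt
= 2π(9)(13)(2) + π(9)²(2)
= 630π cm³/s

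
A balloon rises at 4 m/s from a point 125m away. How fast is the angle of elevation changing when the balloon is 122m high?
0.016389 rad/s

tan(θ) = y/125
sec²(θ) · dθ/dt = (1/125) · dy/dt
dθ/dt = cos²(θ)/125 · 4 = 125/(125² + 122²) · 4
dθ/dt = 0.016389 rad/s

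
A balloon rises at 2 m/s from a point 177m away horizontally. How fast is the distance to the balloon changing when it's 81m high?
27√4210/2105 ≈ 0.8322 m/s

z² = 177² + y²
z = √(177² + 81²) = 3√4210
dz/dt = y/z · dy/dt = 81/(3√4210) · 2 = 27√4210/2105 ≈ 0.8322 m/s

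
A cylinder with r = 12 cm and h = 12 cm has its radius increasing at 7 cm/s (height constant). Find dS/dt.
504π cm²/s

S = 2πrh + 2πr² (lateral + bases)
dS/dt = (2πh + 4πr)·dr/dt = (2π·12 + 4π·12)·7
= 504π cm²/s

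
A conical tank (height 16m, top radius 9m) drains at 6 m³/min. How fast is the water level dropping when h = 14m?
128/(1323π) ≈ 0.0308 m/min

r/h = 9/16, so r = (9/16)h
V = (1/3)πr²h = (1/3)π((9/16)h)²h = (27/256)πh³
dV/dh = (81/256)πh²
dh/dt = (dV/dt)/(dV/dh) = -6/((81/256)π·14²) = -128/(1323π) m/min
The level is dropping at 128/(1323π) ≈ 0.0308 m/min.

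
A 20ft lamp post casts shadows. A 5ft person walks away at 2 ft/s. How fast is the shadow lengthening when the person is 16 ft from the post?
2/3 ft/s

By similar triangles: 20/(x+s) = 5/s
Solving: s = 5x/15
ds/dt = 5/15 · dx/dt = 1/3 · 2 = 2/3 ft/s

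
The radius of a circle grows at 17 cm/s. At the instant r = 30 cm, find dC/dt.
34π cm/s

C = 2πr
dC/dt = 2π · dr/dt = 2π · 17 = 34π cm/s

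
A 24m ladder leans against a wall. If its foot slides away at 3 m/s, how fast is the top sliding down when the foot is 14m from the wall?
21√95/95 ≈ 2.155 m/s

x² + y² = 24²
2x·dx/dt + 2y·dy/dt = 0
dy/dt = -x/y · dx/dt = -14/(2√95) · 3 = -21√95/95 m/s
The top is descending at 21√95/95 ≈ 2.155 m/s.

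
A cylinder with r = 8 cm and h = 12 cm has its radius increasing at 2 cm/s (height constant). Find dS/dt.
112π cm²/s

S = 2πrh + 2πr² (lateral + bases)
dS/dt = (2πh + 4πr)·dr/dt = (2π·12 + 4π·8)·2
= 112π cm²/s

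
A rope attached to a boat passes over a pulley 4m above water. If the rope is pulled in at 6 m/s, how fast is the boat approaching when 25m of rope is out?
50√609/203 ≈ 6.078 m/s

rope² = x² + 4²
x = √(25² - 4²) = √609
dx/dt = (rope/x) · d(rope)/dt = (25/√609) · (-6) = -50√609/203 m/s
The boat approaches at 50√609/203 ≈ 6.078 m/s.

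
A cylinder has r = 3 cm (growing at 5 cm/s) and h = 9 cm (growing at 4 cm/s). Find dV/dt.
306π cm³/s

V = πr²h
dV/dt = 2πrh·dr/dt + πr²·dh/dt
= 2π(3)(9)(5) + π(3)²(4)
= 306π cm³/s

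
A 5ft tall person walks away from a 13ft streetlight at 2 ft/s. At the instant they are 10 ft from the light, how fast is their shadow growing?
5/4 ft/s

By similar triangles: 13/(x+s) = 5/s
Solving: s = 5x/8
ds/dt = 5/8 · dx/dt = 5/8 · 2 = 5/4 ft/s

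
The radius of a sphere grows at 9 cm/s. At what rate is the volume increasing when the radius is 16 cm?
9216π cm³/s

V = (4/3)πr³
dV/dt = dV/dr · dr/dt = 4πr² · 9
At r = 16: dV/dt = 9216π cm³/s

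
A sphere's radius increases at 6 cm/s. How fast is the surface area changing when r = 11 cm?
528π cm²/s

S = 4πr²
dS/dt = dS/dr · dr/dt = 8πr · 6
At r = 11: dS/dt = 528π cm²/s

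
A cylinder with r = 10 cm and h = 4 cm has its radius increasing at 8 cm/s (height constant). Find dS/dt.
384π cm²/s

S = 2πrh + 2πr² (lateral + bases)
dS/dt = (2πh + 4πr)·dr/dt = (2π·4 + 4π·10)·8
= 384π cm²/s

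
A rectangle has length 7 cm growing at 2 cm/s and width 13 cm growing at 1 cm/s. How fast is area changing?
33 cm²/s

A = lw
dA/dt = w·dl/dt + l·dw/dt = 13·2 + 7·1 = 33 cm²/s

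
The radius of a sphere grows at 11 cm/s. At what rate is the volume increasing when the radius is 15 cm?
9900π cm³/s

V = (4/3)πr³
dV/dt = dV/dr · dr/dt = 4πr² · 11
At r = 15: dV/dt = 9900π cm³/s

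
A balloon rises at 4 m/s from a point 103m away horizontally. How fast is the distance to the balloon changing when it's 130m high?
520√27509/27509 ≈ 3.135 m/s

z² = 103² + y²
z = √(103² + 130²) = √27509
dz/dt = y/z · dy/dt = 130/√27509 · 4 = 520√27509/27509 ≈ 3.135 m/s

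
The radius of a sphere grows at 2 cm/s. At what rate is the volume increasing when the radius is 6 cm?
288π cm³/s

V = (4/3)πr³
dV/dt = dV/dr · dr/dt = 4πr² · 2
At r = 6: dV/dt = 288π cm³/s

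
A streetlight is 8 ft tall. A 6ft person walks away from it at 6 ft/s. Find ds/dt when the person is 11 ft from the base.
18 ft/s

By similar triangles: 8/(x+s) = 6/s
Solving: s = 6x/2
ds/dt = 6/2 · dx/dt = 3 · 6 = 18 ft/s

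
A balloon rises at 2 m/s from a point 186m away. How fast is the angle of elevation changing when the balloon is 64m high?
0.009614 rad/s

tan(θ) = y/186
sec²(θ) · dθ/dt = (1/186) · dy/dt
dθ/dt = cos²(θ)/186 · 2 = 186/(186² + 64²) · 2
dθ/dt = 0.009614 rad/s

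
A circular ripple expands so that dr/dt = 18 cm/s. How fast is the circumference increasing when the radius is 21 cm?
36π cm/s

C = 2πr
dC/dt = 2π · dr/dt = 2π · 18 = 36π cm/s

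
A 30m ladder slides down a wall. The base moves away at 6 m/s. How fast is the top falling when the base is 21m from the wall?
14√51/17 ≈ 5.881 m/s

x² + y² = 30²
2x·dx/dt + 2y·dy/dt = 0
dy/dt = -x/y · dx/dt = -21/(3√51) · 6 = -14√51/17 m/s
The top is descending at 14√51/17 ≈ 5.881 m/s.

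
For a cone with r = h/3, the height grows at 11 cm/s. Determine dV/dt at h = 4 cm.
176π/9 cm³/s

V = (1/3)π(h/3)²h = πh³/27
dV/dt = πh²/9 · 11
At h = 4: dV/dt = 176π/9 cm³/s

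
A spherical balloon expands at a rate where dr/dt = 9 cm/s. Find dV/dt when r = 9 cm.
2916π cm³/s

V = (4/3)πr³
dV/dt = dV/dr · dr/dt = 4πr² · 9
At r = 9: dV/dt = 2916π cm³/s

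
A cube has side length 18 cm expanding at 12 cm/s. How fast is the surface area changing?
2592 cm²/s

A = 6s²
dA/dt = 12s · ds/dt = 12·18·12 = 2592 cm²/s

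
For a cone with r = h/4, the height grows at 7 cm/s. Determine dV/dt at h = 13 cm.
1183π/16 cm³/s

V = (1/3)π(h/4)²h = πh³/48
dV/dt = πh²/16 · 7
At h = 13: dV/dt = 1183π/16 cm³/s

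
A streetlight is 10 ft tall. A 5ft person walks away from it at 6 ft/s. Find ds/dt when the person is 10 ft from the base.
6 ft/s

By similar triangles: 10/(x+s) = 5/s
Solving: s = 5x/5
ds/dt = 5/5 · dx/dt = 1 · 6 = 6 ft/s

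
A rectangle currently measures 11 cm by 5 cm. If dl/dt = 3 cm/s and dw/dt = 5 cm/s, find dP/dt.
16 cm/s

P = 2(l + w)
dP/dt = 2(dl/dt + dw/dt) = 2(3 + 5) = 16 cm/s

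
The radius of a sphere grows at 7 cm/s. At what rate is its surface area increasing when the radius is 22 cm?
1232π cm²/s

S = 4πr²
dS/dt = dS/dr · dr/dt = 8πr · 7
At r = 22: dS/dt = 1232π cm²/s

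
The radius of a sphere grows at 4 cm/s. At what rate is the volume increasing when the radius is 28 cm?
12544π cm³/s

V = (4/3)πr³
dV/dt = dV/dr · dr/dt = 4πr² · 4
At r = 28: dV/dt = 12544π cm³/s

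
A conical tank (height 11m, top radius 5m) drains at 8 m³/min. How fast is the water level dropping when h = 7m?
968/(1225π) ≈ 0.2515 m/min

r/h = 5/11, so r = (5/11)h
V = (1/3)πr²h = (1/3)π((5/11)h)²h = (25/363)πh³
dV/dh = (25/121)πh²
dh/dt = (dV/dt)/(dV/dh) = -8/((25/121)π·7²) = -968/(1225π) m/min
The level is dropping at 968/(1225π) ≈ 0.2515 m/min.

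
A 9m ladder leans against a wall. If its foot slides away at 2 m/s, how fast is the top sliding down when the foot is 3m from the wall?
√2/2 ≈ 0.7071 m/s

x² + y² = 9²
2x·dx/dt + 2y·dy/dt = 0
dy/dt = -x/y · dx/dt = -3/(6√2) · 2 = -√2/2 m/s
The top is descending at √2/2 ≈ 0.7071 m/s.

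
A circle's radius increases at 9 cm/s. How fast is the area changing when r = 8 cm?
144π cm²/s

A = πr²
dA/dt = 2πr · dr/dt = 2π(8)(9) = 144π cm²/s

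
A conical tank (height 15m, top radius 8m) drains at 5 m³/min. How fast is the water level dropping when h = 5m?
45/(64π) ≈ 0.2238 m/min

r/h = 8/15, so r = (8/15)h
V = (1/3)πr²h = (1/3)π((8/15)h)²h = (64/675)πh³
dV/dh = (64/225)πh²
dh/dt = (dV/dt)/(dV/dh) = -5/((64/225)π·5²) = -45/(64π) m/min
The level is dropping at 45/(64π) ≈ 0.2238 m/min.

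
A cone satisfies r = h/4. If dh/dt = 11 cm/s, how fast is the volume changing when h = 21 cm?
4851π/16 cm³/s

V = (1/3)π(h/4)²h = πh³/48
dV/dt = πh²/16 · 11
At h = 21: dV/dt = 4851π/16 cm³/s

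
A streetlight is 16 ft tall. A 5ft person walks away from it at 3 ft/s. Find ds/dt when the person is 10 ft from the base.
15/11 ft/s

By similar triangles: 16/(x+s) = 5/s
Solving: s = 5x/11
ds/dt = 5/11 · dx/dt = 5/11 · 3 = 15/11 ft/s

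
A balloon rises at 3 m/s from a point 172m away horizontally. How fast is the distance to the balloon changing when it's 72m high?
54√2173/2173 ≈ 1.158 m/s

z² = 172² + y²
z = √(172² + 72²) = 4√2173
dz/dt = y/z · dy/dt = 72/(4√2173) · 3 = 54√2173/2173 ≈ 1.158 m/s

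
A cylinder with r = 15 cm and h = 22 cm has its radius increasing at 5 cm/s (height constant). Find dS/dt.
520π cm²/s

S = 2πrh + 2πr² (lateral + bases)
dS/dt = (2πh + 4πr)·dr/dt = (2π·22 + 4π·15)·5
= 520π cm²/s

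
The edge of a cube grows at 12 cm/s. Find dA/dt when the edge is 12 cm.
1728 cm²/s

A = 6s²
dA/dt = 12s · ds/dt = 12·12·12 = 1728 cm²/s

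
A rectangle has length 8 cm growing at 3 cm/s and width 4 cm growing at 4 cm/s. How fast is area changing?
44 cm²/s

A = lw
dA/dt = w·dl/dt + l·dw/dt = 4·3 + 8·4 = 44 cm²/s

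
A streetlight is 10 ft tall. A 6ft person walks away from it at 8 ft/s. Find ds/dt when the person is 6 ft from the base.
12 ft/s

By similar triangles: 10/(x+s) = 6/s
Solving: s = 6x/4
ds/dt = 6/4 · dx/dt = 3/2 · 8 = 12 ft/s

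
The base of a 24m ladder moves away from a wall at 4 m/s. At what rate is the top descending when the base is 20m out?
20√11/11 ≈ 6.03 m/s

x² + y² = 24²
2x·dx/dt + 2y·dy/dt = 0
dy/dt = -x/y · dx/dt = -20/(4√11) · 4 = -20√11/11 m/s
The top is descending at 20√11/11 ≈ 6.03 m/s.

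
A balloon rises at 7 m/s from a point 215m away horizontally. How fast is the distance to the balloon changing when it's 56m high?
392√49361/49361 ≈ 1.764 m/s

z² = 215² + y²
z = √(215² + 56²) = √49361
dz/dt = y/z · dy/dt = 56/√49361 · 7 = 392√49361/49361 ≈ 1.764 m/s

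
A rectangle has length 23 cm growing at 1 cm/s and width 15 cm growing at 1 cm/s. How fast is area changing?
38 cm²/s

A = lw
dA/dt = w·dl/dt + l·dw/dt = 15·1 + 23·1 = 38 cm²/s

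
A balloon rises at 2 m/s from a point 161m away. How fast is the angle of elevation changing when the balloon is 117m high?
0.008129 rad/s

tan(θ) = y/161
sec²(θ) · dθ/dt = (1/161) · dy/dt
dθ/dt = cos²(θ)/161 · 2 = 161/(161² + 117²) · 2
dθ/dt = 0.008129 rad/s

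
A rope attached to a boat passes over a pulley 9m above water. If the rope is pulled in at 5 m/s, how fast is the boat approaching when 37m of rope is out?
185√322/644 ≈ 5.155 m/s

rope² = x² + 9²
x = √(37² - 9²) = 2√322
dx/dt = (rope/x) · d(rope)/dt = (37/(2√322)) · (-5) = -185√322/644 m/s
The boat approaches at 185√322/644 ≈ 5.155 m/s.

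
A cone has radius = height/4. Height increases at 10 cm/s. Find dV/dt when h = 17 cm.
1445π/8 cm³/s

V = (1/3)π(h/4)²h = πh³/48
dV/dt = πh²/16 · 10
At h = 17: dV/dt = 1445π/8 cm³/s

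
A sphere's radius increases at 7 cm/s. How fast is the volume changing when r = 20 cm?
11200π cm³/s

V = (4/3)πr³
dV/dt = dV/dr · dr/dt = 4πr² · 7
At r = 20: dV/dt = 11200π cm³/s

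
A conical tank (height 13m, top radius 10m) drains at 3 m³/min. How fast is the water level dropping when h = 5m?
507/(2500π) ≈ 0.06455 m/min

r/h = 10/13, so r = (10/13)h
V = (1/3)πr²h = (1/3)π((10/13)h)²h = (100/507)πh³
dV/dh = (100/169)πh²
dh/dt = (dV/dt)/(dV/dh) = -3/((100/169)π·5²) = -507/(2500π) m/min
The level is dropping at 507/(2500π) ≈ 0.06455 m/min.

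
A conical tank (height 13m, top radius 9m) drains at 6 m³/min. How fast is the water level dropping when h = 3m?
338/(243π) ≈ 0.4428 m/min

r/h = 9/13, so r = (9/13)h
V = (1/3)πr²h = (1/3)π((9/13)h)²h = (27/169)πh³
dV/dh = (81/169)πh²
dh/dt = (dV/dt)/(dV/dh) = -6/((81/169)π·3²) = -338/(243π) m/min
The level is dropping at 338/(243π) ≈ 0.4428 m/min.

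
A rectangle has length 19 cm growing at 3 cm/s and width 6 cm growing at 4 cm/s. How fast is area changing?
94 cm²/s

A = lw
dA/dt = w·dl/dt + l·dw/dt = 6·3 + 19·4 = 94 cm²/s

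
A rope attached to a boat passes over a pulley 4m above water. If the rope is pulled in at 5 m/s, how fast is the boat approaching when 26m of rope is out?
13√165/33 ≈ 5.06 m/s

rope² = x² + 4²
x = √(26² - 4²) = 2√165
dx/dt = (rope/x) · d(rope)/dt = (26/(2√165)) · (-5) = -13√165/33 m/s
The boat approaches at 13√165/33 ≈ 5.06 m/s.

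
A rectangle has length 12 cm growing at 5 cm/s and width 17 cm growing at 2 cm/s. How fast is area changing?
109 cm²/s

A = lw
dA/dt = w·dl/dt + l·dw/dt = 17·5 + 12·2 = 109 cm²/s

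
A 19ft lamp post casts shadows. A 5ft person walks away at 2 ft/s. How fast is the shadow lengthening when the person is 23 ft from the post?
5/7 ft/s

By similar triangles: 19/(x+s) = 5/s
Solving: s = 5x/14
ds/dt = 5/14 · dx/dt = 5/14 · 2 = 5/7 ft/s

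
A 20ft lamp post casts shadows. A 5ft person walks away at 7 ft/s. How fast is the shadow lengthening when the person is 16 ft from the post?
7/3 ft/s

By similar triangles: 20/(x+s) = 5/s
Solving: s = 5x/15
ds/dt = 5/15 · dx/dt = 1/3 · 7 = 7/3 ft/s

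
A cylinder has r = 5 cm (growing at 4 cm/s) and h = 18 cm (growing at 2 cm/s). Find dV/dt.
770π cm³/s

V = πr²h
dV/dt = 2πrh·dr/dt + πr²·dh/dt
= 2π(5)(18)(4) + π(5)²(2)
= 770π cm³/s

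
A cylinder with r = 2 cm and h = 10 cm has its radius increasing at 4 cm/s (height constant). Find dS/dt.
112π cm²/s

S = 2πrh + 2πr² (lateral + bases)
dS/dt = (2πh + 4πr)·dr/dt = (2π·10 + 4π·2)·4
= 112π cm²/s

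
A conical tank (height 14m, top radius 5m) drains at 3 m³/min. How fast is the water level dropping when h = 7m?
12/(25π) ≈ 0.1528 m/min

r/h = 5/14, so r = (5/14)h
V = (1/3)πr²h = (1/3)π((5/14)h)²h = (25/588)πh³
dV/dh = (25/196)πh²
dh/dt = (dV/dt)/(dV/dh) = -3/((25/196)π·7²) = -12/(25π) m/min
The level is dropping at 12/(25π) ≈ 0.1528 m/min.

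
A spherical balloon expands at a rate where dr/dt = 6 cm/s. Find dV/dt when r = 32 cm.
24576π cm³/s

V = (4/3)πr³
dV/dt = dV/dr · dr/dt = 4πr² · 6
At r = 32: dV/dt = 24576π cm³/s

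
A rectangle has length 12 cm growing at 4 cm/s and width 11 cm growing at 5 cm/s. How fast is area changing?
104 cm²/s

A = lw
dA/dt = w·dl/dt + l·dw/dt = 11·4 + 12·5 = 104 cm²/s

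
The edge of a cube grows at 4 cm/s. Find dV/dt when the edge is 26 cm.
8112 cm³/s

V = s³
dV/dt = 3s² · ds/dt = 3·26²·4 = 8112 cm³/s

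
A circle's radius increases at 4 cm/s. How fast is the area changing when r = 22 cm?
176π cm²/s

A = πr²
dA/dt = 2πr · dr/dt = 2π(22)(4) = 176π cm²/s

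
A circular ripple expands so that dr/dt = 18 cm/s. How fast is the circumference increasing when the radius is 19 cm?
36π cm/s

C = 2πr
dC/dt = 2π · dr/dt = 2π · 18 = 36π cm/s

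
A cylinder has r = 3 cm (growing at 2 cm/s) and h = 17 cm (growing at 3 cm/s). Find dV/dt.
231π cm³/s

V = πr²h
dV/dt = 2πrh·dr/dt + πr²·dh/dt
= 2π(3)(17)(2) + π(3)²(3)
= 231π cm³/s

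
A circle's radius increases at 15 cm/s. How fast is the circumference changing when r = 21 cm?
30π cm/s

C = 2πr
dC/dt = 2π · dr/dt = 2π · 15 = 30π cm/s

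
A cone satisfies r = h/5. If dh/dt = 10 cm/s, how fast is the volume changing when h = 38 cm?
2888π/5 cm³/s

V = (1/3)π(h/5)²h = πh³/75
dV/dt = πh²/25 · 10
At h = 38: dV/dt = 2888π/5 cm³/s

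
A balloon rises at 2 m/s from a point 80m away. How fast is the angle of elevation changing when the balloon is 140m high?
0.006154 rad/s

tan(θ) = y/80
sec²(θ) · dθ/dt = (1/80) · dy/dt
dθ/dt = cos²(θ)/80 · 2 = 80/(80² + 140²) · 2
dθ/dt = 0.006154 rad/s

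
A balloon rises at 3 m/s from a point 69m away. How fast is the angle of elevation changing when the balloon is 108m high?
0.012603 rad/s

tan(θ) = y/69
sec²(θ) · dθ/dt = (1/69) · dy/dt
dθ/dt = cos²(θ)/69 · 3 = 69/(69² + 108²) · 3
dθ/dt = 0.012603 rad/s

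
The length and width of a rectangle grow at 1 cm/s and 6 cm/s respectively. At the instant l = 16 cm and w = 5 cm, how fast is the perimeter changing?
14 cm/s

P = 2(l + w)
dP/dt = 2(dl/dt + dw/dt) = 2(1 + 6) = 14 cm/s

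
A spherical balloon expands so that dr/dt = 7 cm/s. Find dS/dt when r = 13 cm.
728π cm²/s

S = 4πr²
dS/dt = dS/dr · dr/dt = 8πr · 7
At r = 13: dS/dt = 728π cm²/s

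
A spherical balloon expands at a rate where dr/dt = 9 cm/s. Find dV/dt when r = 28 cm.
28224π cm³/s

V = (4/3)πr³
dV/dt = dV/dr · dr/dt = 4πr² · 9
At r = 28: dV/dt = 28224π cm³/s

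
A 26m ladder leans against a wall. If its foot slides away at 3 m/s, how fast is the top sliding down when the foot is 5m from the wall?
5√651/217 ≈ 0.5879 m/s

x² + y² = 26²
2x·dx/dt + 2y·dy/dt = 0
dy/dt = -x/y · dx/dt = -5/√651 · 3 = -5√651/217 m/s
The top is descending at 5√651/217 ≈ 0.5879 m/s.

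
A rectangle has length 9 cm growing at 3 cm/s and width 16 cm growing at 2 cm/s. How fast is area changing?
66 cm²/s

A = lw
dA/dt = w·dl/dt + l·dw/dt = 16·3 + 9·2 = 66 cm²/s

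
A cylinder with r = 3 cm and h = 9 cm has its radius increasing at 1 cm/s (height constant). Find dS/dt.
30π cm²/s

S = 2πrh + 2πr² (lateral + bases)
dS/dt = (2πh + 4πr)·dr/dt = (2π·9 + 4π·3)·1
= 30π cm²/s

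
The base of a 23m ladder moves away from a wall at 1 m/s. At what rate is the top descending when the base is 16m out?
16√273/273 ≈ 0.9684 m/s

x² + y² = 23²
2x·dx/dt + 2y·dy/dt = 0
dy/dt = -x/y · dx/dt = -16/√273 · 1 = -16√273/273 m/s
The top is descending at 16√273/273 ≈ 0.9684 m/s.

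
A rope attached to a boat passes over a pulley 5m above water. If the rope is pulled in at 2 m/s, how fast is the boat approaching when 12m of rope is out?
24√119/119 ≈ 2.2 m/s

rope² = x² + 5²
x = √(12² - 5²) = √119
dx/dt = (rope/x) · d(rope)/dt = (12/√119) · (-2) = -24√119/119 m/s
The boat approaches at 24√119/119 ≈ 2.2 m/s.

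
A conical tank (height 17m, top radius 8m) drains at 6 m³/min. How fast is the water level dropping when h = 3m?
289/(96π) ≈ 0.9582 m/min

r/h = 8/17, so r = (8/17)h
V = (1/3)πr²h = (1/3)π((8/17)h)²h = (64/867)πh³
dV/dh = (64/289)πh²
dh/dt = (dV/dt)/(dV/dh) = -6/((64/289)π·3²) = -289/(96π) m/min
The level is dropping at 289/(96π) ≈ 0.9582 m/min.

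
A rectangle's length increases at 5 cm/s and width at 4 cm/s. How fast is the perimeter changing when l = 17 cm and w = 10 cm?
18 cm/s

P = 2(l + w)
dP/dt = 2(dl/dt + dw/dt) = 2(5 + 4) = 18 cm/s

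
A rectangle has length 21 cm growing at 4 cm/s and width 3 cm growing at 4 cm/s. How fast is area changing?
96 cm²/s

A = lw
dA/dt = w·dl/dt + l·dw/dt = 3·4 + 21·4 = 96 cm²/s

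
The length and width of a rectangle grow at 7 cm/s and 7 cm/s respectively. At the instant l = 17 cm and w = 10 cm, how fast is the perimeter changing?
28 cm/s

P = 2(l + w)
dP/dt = 2(dl/dt + dw/dt) = 2(7 + 7) = 28 cm/s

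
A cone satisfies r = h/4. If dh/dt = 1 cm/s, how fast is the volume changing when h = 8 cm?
4π cm³/s

V = (1/3)π(h/4)²h = πh³/48
dV/dt = πh²/16 · 1
At h = 8: dV/dt = 4π cm³/s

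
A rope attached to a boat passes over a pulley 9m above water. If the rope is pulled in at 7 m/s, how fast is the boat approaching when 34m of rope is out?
238√43/215 ≈ 7.259 m/s

rope² = x² + 9²
x = √(34² - 9²) = 5√43
dx/dt = (rope/x) · d(rope)/dt = (34/(5√43)) · (-7) = -238√43/215 m/s
The boat approaches at 238√43/215 ≈ 7.259 m/s.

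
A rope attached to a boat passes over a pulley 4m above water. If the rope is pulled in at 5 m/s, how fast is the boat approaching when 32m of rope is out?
40√7/21 ≈ 5.04 m/s

rope² = x² + 4²
x = √(32² - 4²) = 12√7
dx/dt = (rope/x) · d(rope)/dt = (32/(12√7)) · (-5) = -40√7/21 m/s
The boat approaches at 40√7/21 ≈ 5.04 m/s.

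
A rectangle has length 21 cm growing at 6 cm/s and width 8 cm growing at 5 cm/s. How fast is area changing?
153 cm²/s

A = lw
dA/dt = w·dl/dt + l·dw/dt = 8·6 + 21·5 = 153 cm²/s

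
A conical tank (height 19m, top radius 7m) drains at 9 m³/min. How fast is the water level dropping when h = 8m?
3249/(3136π) ≈ 0.3298 m/min

r/h = 7/19, so r = (7/19)h
V = (1/3)πr²h = (1/3)π((7/19)h)²h = (49/1083)πh³
dV/dh = (49/361)πh²
dh/dt = (dV/dt)/(dV/dh) = -9/((49/361)π·8²) = -3249/(3136π) m/min
The level is dropping at 3249/(3136π) ≈ 0.3298 m/min.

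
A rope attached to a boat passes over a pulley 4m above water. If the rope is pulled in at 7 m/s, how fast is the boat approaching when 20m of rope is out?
35√6/12 ≈ 7.144 m/s

rope² = x² + 4²
x = √(20² - 4²) = 8√6
dx/dt = (rope/x) · d(rope)/dt = (20/(8√6)) · (-7) = -35√6/12 m/s
The boat approaches at 35√6/12 ≈ 7.144 m/s.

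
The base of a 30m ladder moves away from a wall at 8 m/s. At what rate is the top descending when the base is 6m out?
2√6/3 ≈ 1.633 m/s

x² + y² = 30²
2x·dx/dt + 2y·dy/dt = 0
dy/dt = -x/y · dx/dt = -6/(12√6) · 8 = -2√6/3 m/s
The top is descending at 2√6/3 ≈ 1.633 m/s.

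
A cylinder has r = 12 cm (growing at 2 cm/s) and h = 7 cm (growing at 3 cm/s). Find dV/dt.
768π cm³/s

V = πr²h
dV/dt = 2πrh·dr/dt + πr²·dh/dt
= 2π(12)(7)(2) + π(12)²(3)
= 768π cm³/s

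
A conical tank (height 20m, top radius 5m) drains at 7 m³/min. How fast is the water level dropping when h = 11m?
112/(121π) ≈ 0.2946 m/min

r/h = 5/20, so r = (1/4)h
V = (1/3)πr²h = (1/3)π((1/4)h)²h = (1/48)πh³
dV/dh = (1/16)πh²
dh/dt = (dV/dt)/(dV/dh) = -7/((1/16)π·11²) = -112/(121π) m/min
The level is dropping at 112/(121π) ≈ 0.2946 m/min.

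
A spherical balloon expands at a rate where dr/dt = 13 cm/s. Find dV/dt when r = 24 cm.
29952π cm³/s

V = (4/3)πr³
dV/dt = dV/dr · dr/dt = 4πr² · 13
At r = 24: dV/dt = 29952π cm³/s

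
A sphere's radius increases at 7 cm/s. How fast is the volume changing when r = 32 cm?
28672π cm³/s

V = (4/3)πr³
dV/dt = dV/dr · dr/dt = 4πr² · 7
At r = 32: dV/dt = 28672π cm³/s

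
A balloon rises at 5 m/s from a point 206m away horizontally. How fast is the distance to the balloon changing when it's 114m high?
285√82/1066 ≈ 2.421 m/s

z² = 206² + y²
z = √(206² + 114²) = 26√82
dz/dt = y/z · dy/dt = 114/(26√82) · 5 = 285√82/1066 ≈ 2.421 m/s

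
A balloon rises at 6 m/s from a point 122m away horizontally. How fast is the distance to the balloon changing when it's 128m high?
384√7817/7817 ≈ 4.343 m/s

z² = 122² + y²
z = √(122² + 128²) = 2√7817
dz/dt = y/z · dy/dt = 128/(2√7817) · 6 = 384√7817/7817 ≈ 4.343 m/s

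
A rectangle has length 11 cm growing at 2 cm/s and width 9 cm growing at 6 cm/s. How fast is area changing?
84 cm²/s

A = lw
dA/dt = w·dl/dt + l·dw/dt = 9·2 + 11·6 = 84 cm²/s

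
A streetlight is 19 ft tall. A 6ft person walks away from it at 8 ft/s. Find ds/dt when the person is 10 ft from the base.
48/13 ft/s

By similar triangles: 19/(x+s) = 6/s
Solving: s = 6x/13
ds/dt = 6/13 · dx/dt = 6/13 · 8 = 48/13 ft/s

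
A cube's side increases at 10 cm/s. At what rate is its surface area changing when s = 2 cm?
240 cm²/s

A = 6s²
dA/dt = 12s · ds/dt = 12·2·10 = 240 cm²/s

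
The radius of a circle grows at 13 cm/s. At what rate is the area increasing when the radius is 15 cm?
390π cm²/s

A = πr²
dA/dt = 2πr · dr/dt = 2π(15)(13) = 390π cm²/s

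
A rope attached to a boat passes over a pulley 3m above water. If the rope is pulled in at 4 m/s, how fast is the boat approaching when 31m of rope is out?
31√238/119 ≈ 4.019 m/s

rope² = x² + 3²
x = √(31² - 3²) = 2√238
dx/dt = (rope/x) · d(rope)/dt = (31/(2√238)) · (-4) = -31√238/119 m/s
The boat approaches at 31√238/119 ≈ 4.019 m/s.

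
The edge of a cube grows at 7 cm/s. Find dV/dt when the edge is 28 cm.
16464 cm³/s

V = s³
dV/dt = 3s² · ds/dt = 3·28²·7 = 16464 cm³/s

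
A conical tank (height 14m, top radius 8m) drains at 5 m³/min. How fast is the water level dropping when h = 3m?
245/(144π) ≈ 0.5416 m/min

r/h = 8/14, so r = (4/7)h
V = (1/3)πr²h = (1/3)π((4/7)h)²h = (16/147)πh³
dV/dh = (16/49)πh²
dh/dt = (dV/dt)/(dV/dh) = -5/((16/49)π·3²) = -245/(144π) m/min
The level is dropping at 245/(144π) ≈ 0.5416 m/min.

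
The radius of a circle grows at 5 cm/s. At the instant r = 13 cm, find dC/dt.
10π cm/s

C = 2πr
dC/dt = 2π · dr/dt = 2π · 5 = 10π cm/s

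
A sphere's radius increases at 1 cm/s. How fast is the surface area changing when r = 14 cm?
112π cm²/s

S = 4πr²
dS/dt = dS/dr · dr/dt = 8πr · 1
At r = 14: dS/dt = 112π cm²/s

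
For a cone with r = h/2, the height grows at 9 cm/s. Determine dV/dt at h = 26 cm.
1521π cm³/s

V = (1/3)π(h/2)²h = πh³/12
dV/dt = πh²/4 · 9
At h = 26: dV/dt = 1521π cm³/s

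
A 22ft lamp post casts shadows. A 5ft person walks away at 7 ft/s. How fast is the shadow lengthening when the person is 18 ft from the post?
35/17 ft/s

By similar triangles: 22/(x+s) = 5/s
Solving: s = 5x/17
ds/dt = 5/17 · dx/dt = 5/17 · 7 = 35/17 ft/s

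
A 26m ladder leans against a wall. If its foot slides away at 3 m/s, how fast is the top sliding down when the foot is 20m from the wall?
10√69/23 ≈ 3.612 m/s

x² + y² = 26²
2x·dx/dt + 2y·dy/dt = 0
dy/dt = -x/y · dx/dt = -20/(2√69) · 3 = -10√69/23 m/s
The top is descending at 10√69/23 ≈ 3.612 m/s.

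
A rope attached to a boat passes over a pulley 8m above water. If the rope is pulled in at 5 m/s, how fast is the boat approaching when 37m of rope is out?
37√145/87 ≈ 5.121 m/s

rope² = x² + 8²
x = √(37² - 8²) = 3√145
dx/dt = (rope/x) · d(rope)/dt = (37/(3√145)) · (-5) = -37√145/87 m/s
The boat approaches at 37√145/87 ≈ 5.121 m/s.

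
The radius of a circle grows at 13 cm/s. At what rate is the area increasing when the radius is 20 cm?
520π cm²/s

A = πr²
dA/dt = 2πr · dr/dt = 2π(20)(13) = 520π cm²/s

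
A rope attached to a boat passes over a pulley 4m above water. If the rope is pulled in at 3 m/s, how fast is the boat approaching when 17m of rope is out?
17√273/91 ≈ 3.087 m/s

rope² = x² + 4²
x = √(17² - 4²) = √273
dx/dt = (rope/x) · d(rope)/dt = (17/√273) · (-3) = -17√273/91 m/s
The boat approaches at 17√273/91 ≈ 3.087 m/s.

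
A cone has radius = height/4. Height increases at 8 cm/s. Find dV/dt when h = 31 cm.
961π/2 cm³/s

V = (1/3)π(h/4)²h = πh³/48
dV/dt = πh²/16 · 8
At h = 31: dV/dt = 961π/2 cm³/s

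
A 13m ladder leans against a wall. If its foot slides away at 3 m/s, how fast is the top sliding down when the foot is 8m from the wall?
8√105/35 ≈ 2.342 m/s

x² + y² = 13²
2x·dx/dt + 2y·dy/dt = 0
dy/dt = -x/y · dx/dt = -8/√105 · 3 = -8√105/35 m/s
The top is descending at 8√105/35 ≈ 2.342 m/s.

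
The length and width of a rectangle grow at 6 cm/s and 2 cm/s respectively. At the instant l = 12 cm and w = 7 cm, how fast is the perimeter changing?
16 cm/s

P = 2(l + w)
dP/dt = 2(dl/dt + dw/dt) = 2(6 + 2) = 16 cm/s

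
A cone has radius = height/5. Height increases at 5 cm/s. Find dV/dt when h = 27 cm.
729π/5 cm³/s

V = (1/3)π(h/5)²h = πh³/75
dV/dt = πh²/25 · 5
At h = 27: dV/dt = 729π/5 cm³/s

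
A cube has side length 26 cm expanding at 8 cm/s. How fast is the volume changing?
16224 cm³/s

V = s³
dV/dt = 3s² · ds/dt = 3·26²·8 = 16224 cm³/s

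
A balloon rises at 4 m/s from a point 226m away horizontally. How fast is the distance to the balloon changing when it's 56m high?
112√13553/13553 ≈ 0.9621 m/s

z² = 226² + y²
z = √(226² + 56²) = 2√13553
dz/dt = y/z · dy/dt = 56/(2√13553) · 4 = 112√13553/13553 ≈ 0.9621 m/s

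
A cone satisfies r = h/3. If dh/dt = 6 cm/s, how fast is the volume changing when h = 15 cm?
150π cm³/s

V = (1/3)π(h/3)²h = πh³/27
dV/dt = πh²/9 · 6
At h = 15: dV/dt = 150π cm³/s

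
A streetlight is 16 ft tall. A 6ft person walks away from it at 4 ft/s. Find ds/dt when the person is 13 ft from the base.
12/5 ft/s

By similar triangles: 16/(x+s) = 6/s
Solving: s = 6x/10
ds/dt = 6/10 · dx/dt = 3/5 · 4 = 12/5 ft/s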